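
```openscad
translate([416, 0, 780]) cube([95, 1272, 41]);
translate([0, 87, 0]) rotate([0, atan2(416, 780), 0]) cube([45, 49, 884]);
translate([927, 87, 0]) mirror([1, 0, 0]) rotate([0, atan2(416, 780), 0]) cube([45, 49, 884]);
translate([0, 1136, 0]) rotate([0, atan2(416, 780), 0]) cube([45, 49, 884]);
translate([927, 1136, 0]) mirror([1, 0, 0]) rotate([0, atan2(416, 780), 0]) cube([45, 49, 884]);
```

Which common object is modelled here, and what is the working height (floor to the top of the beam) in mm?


A sawhorse. The overall height is 821 mm.

A beam across two mirrored pairs of raked legs — a sawhorse. The beam's underside is at z = 780 (matching the legs' vertical rise in atan2(416, 780)) and the beam is 41 mm tall, so its top is at 780 + 41 = 821 mm. The raked legs top out at the beam's underside, so that is the highest point.


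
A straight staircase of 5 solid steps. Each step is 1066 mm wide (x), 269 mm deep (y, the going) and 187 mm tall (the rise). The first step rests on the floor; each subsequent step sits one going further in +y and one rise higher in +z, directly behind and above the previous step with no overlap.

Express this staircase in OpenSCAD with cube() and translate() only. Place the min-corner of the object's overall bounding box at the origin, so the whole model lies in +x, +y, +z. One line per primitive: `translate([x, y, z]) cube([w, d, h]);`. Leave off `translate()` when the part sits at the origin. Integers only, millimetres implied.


cube([1066, 269, 187]);
translate([0, 269, 187]) cube([1066, 269, 187]);
translate([0, 538, 374]) cube([1066, 269, 187]);
translate([0, 807, 561]) cube([1066, 269, 187]);
translate([0, 1076, 748]) cube([1066, 269, 187]);


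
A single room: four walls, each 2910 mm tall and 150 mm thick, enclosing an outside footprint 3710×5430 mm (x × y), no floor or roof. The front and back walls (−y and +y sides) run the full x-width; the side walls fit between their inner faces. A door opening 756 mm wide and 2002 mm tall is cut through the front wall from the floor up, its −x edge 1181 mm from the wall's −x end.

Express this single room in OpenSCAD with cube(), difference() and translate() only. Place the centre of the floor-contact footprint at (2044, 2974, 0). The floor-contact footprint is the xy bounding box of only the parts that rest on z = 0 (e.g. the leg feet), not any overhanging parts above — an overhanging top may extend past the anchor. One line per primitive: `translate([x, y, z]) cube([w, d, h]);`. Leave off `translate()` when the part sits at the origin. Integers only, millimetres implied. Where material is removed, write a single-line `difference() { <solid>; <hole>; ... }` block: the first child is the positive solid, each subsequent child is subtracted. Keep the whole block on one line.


difference() { translate([189, 259, 0]) cube([3710, 150, 2910]); translate([1370, 259, 0]) cube([756, 150, 2002]); }
translate([189, 5539, 0]) cube([3710, 150, 2910]);
translate([189, 409, 0]) cube([150, 5130, 2910]);
translate([3749, 409, 0]) cube([150, 5130, 2910]);


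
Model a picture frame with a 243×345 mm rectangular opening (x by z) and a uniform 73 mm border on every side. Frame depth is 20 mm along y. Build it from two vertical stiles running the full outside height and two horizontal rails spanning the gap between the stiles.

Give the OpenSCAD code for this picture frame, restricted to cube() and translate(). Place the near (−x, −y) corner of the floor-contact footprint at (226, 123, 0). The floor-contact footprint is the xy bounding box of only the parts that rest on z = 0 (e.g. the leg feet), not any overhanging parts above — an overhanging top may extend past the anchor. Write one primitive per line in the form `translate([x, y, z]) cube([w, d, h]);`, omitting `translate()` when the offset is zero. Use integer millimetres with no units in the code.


translate([226, 123, 0]) cube([73, 20, 491]);
translate([542, 123, 0]) cube([73, 20, 491]);
translate([299, 123, 0]) cube([243, 20, 73]);
translate([299, 123, 418]) cube([243, 20, 73]);


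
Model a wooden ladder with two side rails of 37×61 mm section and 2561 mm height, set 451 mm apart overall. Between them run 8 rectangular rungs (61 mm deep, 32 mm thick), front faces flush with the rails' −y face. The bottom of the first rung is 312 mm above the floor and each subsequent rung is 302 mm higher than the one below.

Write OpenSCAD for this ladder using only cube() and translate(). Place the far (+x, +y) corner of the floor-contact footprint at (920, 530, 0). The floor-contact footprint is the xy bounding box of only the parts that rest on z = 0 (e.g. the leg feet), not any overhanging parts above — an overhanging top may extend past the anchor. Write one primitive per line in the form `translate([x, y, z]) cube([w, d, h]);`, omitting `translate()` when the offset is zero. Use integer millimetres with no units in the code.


// rung span = 451 - 2*37 = 377
// rung[k] z = 312 + k*302
translate([469, 469, 0]) cube([37, 61, 2561]);
translate([883, 469, 0]) cube([37, 61, 2561]);
translate([506, 469, 312]) cube([377, 61, 32]);
translate([506, 469, 614]) cube([377, 61, 32]);
translate([506, 469, 916]) cube([377, 61, 32]);
translate([506, 469, 1218]) cube([377, 61, 32]);
translate([506, 469, 1520]) cube([377, 61, 32]);
translate([506, 469, 1822]) cube([377, 61, 32]);
translate([506, 469, 2124]) cube([377, 61, 32]);
translate([506, 469, 2426]) cube([377, 61, 32]);


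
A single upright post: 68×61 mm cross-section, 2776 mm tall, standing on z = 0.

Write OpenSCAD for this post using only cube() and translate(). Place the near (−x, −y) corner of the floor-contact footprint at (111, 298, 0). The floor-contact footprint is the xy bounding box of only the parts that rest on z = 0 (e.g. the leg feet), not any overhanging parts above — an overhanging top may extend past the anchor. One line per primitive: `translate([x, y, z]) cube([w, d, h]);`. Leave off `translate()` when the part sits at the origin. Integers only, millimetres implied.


translate([111, 298, 0]) cube([68, 61, 2776]);


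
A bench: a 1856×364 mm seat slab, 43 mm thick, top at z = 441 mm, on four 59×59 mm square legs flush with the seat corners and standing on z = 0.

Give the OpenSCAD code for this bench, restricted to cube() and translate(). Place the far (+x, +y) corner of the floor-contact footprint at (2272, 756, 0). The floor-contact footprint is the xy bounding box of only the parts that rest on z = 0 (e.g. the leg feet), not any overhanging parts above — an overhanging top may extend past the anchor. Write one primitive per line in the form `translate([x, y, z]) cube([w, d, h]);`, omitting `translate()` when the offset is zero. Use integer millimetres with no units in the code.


translate([416, 392, 398]) cube([1856, 364, 43]);
translate([416, 392, 0]) cube([59, 59, 398]);
translate([416, 697, 0]) cube([59, 59, 398]);
translate([2213, 392, 0]) cube([59, 59, 398]);
translate([2213, 697, 0]) cube([59, 59, 398]);


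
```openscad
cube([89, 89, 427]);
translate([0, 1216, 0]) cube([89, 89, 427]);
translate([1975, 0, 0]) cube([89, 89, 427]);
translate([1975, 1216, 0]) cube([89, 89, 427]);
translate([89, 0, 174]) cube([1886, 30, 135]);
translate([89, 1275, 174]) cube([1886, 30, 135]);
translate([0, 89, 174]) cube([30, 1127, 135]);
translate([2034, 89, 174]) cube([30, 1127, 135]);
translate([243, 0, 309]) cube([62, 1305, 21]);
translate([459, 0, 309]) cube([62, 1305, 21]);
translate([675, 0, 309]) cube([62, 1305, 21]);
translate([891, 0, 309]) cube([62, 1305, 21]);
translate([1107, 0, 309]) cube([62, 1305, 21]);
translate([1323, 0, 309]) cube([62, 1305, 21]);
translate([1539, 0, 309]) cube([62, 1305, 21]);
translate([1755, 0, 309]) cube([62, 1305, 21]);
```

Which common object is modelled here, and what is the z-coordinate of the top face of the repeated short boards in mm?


A bed frame. The slat-top height is 330 mm.

Four posts, four rails, and a row of slats — a bed frame. Slats sit on the rails at z = 174 + 135 = 309; with slat thickness 21, the top is 330 mm.


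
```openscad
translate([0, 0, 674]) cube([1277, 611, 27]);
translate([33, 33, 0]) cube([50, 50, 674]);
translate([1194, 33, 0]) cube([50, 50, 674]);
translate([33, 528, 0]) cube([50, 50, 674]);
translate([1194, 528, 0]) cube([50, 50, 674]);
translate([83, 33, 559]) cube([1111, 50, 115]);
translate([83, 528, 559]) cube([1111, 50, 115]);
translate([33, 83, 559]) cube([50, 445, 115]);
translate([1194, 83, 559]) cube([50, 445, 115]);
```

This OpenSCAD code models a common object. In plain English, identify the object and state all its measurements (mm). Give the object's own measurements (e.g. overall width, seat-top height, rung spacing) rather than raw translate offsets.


A rectangular dining table. The top is 1277×611×27 mm with its upper surface at z = 701 mm. It stands on four 50×50 mm square legs, each inset 33 mm from the nearest pair of top edges, running from the floor to the underside of the top. Four apron rails, 50 mm thick and 115 mm tall, run between adjacent legs with their top edges flush with the underside of the top and their outer faces flush with the legs' outer faces.


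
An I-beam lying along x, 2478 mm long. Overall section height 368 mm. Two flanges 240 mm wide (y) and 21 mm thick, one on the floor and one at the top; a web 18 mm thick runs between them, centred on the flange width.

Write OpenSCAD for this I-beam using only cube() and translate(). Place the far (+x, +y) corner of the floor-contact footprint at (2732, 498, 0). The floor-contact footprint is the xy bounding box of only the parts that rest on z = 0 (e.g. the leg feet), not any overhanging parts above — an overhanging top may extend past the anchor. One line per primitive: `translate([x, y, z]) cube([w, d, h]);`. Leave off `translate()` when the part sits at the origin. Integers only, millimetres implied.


translate([254, 258, 0]) cube([2478, 240, 21]);
translate([254, 369, 21]) cube([2478, 18, 326]);
translate([254, 258, 347]) cube([2478, 240, 21]);


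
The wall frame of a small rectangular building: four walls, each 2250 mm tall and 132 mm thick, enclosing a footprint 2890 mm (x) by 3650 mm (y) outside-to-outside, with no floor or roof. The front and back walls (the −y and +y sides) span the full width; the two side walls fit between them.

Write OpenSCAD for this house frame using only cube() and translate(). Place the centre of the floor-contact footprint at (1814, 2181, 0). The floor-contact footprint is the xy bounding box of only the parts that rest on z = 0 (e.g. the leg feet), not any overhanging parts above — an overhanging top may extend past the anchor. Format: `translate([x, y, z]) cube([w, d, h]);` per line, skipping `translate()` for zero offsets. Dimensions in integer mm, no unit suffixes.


translate([369, 356, 0]) cube([2890, 132, 2250]);
translate([369, 3874, 0]) cube([2890, 132, 2250]);
translate([369, 488, 0]) cube([132, 3386, 2250]);
translate([3127, 488, 0]) cube([132, 3386, 2250]);


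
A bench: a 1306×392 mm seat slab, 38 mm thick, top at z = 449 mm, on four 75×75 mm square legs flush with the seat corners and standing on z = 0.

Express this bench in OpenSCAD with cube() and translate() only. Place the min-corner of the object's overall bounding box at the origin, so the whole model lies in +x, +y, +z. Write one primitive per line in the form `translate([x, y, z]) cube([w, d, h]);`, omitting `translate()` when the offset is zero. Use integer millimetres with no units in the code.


translate([0, 0, 411]) cube([1306, 392, 38]);
cube([75, 75, 411]);
translate([0, 317, 0]) cube([75, 75, 411]);
translate([1231, 0, 0]) cube([75, 75, 411]);
translate([1231, 317, 0]) cube([75, 75, 411]);


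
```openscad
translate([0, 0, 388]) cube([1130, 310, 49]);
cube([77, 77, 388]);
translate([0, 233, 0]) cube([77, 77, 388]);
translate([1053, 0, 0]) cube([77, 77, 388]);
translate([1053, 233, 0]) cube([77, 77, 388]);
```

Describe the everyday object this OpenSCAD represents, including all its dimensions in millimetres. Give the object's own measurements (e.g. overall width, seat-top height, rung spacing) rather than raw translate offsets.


A bench: a 1130×310 mm seat slab, 49 mm thick, top at z = 437 mm, on four 77×77 mm square legs flush with the seat corners and standing on z = 0.


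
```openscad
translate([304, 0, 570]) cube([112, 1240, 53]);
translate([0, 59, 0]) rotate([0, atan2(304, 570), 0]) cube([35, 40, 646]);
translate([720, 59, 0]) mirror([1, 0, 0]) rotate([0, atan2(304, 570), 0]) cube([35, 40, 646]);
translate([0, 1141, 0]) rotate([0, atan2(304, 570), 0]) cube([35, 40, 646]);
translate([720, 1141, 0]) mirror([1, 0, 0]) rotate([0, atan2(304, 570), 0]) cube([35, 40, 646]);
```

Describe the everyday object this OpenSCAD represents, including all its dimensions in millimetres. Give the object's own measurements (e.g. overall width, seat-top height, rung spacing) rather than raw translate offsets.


A sawhorse. A 112×1240×53 mm beam (x, y, z) sits on two A-frame leg pairs. Each pair is two raked legs of 35×40 mm section (40 mm along y) splaying symmetrically in x. Each leg rises 570 mm vertically over 304 mm of horizontal reach and is 646 mm long along its own axis. Every leg's outer bottom edge rests on the floor and its outer top edge meets a bottom edge of the beam — the left legs (tilting toward +x) meet the beam's −x bottom edge, the right legs (their mirror images, tilting toward −x) meet its +x bottom edge — so the leg tops tuck under the beam, the beam's underside is 570 mm above the floor, and the feet are 720 mm apart outside-to-outside with the beam centred between them. The two leg pairs are set in 59 mm from either end of the beam.


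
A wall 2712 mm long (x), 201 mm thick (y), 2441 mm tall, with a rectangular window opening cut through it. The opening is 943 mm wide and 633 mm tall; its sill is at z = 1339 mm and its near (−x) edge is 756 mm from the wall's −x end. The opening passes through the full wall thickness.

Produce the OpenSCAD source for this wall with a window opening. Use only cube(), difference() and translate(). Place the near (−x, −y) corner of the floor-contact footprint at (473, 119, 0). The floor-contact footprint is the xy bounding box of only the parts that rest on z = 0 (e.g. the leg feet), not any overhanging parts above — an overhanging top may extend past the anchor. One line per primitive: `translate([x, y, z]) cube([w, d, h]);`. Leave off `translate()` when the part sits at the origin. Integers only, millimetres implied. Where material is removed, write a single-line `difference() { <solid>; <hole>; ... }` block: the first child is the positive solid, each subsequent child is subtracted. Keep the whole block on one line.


difference() { translate([473, 119, 0]) cube([2712, 201, 2441]); translate([1229, 119, 1339]) cube([943, 201, 633]); }


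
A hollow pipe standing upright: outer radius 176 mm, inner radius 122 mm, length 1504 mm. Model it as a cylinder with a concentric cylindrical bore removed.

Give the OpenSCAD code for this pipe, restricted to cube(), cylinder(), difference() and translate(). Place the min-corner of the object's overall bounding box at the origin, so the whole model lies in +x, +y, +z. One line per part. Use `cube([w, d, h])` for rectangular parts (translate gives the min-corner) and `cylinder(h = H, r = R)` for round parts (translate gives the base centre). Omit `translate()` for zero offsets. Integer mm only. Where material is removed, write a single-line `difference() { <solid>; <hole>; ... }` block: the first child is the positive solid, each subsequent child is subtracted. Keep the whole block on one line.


difference() { translate([176, 176, 0]) cylinder(h = 1504, r = 176); translate([176, 176, 0]) cylinder(h = 1504, r = 122); }


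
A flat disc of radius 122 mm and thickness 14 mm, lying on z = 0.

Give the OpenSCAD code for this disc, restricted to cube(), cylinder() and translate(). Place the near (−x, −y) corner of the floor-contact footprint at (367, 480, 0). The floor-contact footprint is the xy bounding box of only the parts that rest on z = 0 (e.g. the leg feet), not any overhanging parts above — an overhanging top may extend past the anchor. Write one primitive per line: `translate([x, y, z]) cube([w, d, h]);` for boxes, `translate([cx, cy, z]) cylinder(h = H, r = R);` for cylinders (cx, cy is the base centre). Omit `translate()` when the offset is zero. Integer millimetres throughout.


translate([489, 602, 0]) cylinder(h = 14, r = 122);


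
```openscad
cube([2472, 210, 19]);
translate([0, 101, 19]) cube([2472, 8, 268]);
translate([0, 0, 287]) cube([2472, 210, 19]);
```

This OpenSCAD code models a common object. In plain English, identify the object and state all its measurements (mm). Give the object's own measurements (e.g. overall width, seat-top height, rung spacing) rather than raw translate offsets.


An I-beam lying along x, 2472 mm long. Overall section height 306 mm. Two flanges 210 mm wide (y) and 19 mm thick, one on the floor and one at the top; a web 8 mm thick runs between them, centred on the flange width.


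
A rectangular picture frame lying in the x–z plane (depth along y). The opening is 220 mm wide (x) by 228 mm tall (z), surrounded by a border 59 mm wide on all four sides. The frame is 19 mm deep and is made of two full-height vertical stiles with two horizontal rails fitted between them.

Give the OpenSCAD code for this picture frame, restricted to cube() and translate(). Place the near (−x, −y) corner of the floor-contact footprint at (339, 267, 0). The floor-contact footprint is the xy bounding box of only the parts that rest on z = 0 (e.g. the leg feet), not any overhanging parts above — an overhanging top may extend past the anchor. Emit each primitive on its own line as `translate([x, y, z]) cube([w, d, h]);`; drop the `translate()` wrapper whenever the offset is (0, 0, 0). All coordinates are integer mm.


translate([339, 267, 0]) cube([59, 19, 346]);
translate([618, 267, 0]) cube([59, 19, 346]);
translate([398, 267, 0]) cube([220, 19, 59]);
translate([398, 267, 287]) cube([220, 19, 59]);


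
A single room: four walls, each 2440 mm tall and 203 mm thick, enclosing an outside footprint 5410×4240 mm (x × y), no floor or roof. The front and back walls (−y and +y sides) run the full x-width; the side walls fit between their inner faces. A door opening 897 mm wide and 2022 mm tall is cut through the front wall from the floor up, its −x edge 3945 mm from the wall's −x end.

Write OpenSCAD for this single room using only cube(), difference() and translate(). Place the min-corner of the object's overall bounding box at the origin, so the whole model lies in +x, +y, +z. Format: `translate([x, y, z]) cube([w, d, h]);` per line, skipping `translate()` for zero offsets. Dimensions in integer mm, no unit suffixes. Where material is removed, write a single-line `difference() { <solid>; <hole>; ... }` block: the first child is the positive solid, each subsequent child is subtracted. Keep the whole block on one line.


difference() { cube([5410, 203, 2440]); translate([3945, 0, 0]) cube([897, 203, 2022]); }
translate([0, 4037, 0]) cube([5410, 203, 2440]);
translate([0, 203, 0]) cube([203, 3834, 2440]);
translate([5207, 203, 0]) cube([203, 3834, 2440]);


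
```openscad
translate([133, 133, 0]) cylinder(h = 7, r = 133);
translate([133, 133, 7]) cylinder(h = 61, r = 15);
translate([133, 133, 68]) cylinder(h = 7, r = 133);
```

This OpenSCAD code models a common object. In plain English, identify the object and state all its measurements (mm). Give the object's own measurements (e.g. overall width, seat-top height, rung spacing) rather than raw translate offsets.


A spool: two coaxial disc flanges of radius 133 mm and thickness 7 mm, joined by a core cylinder of radius 15 mm and height 61 mm. The lower flange rests on z = 0 and the three cylinders share a vertical axis.


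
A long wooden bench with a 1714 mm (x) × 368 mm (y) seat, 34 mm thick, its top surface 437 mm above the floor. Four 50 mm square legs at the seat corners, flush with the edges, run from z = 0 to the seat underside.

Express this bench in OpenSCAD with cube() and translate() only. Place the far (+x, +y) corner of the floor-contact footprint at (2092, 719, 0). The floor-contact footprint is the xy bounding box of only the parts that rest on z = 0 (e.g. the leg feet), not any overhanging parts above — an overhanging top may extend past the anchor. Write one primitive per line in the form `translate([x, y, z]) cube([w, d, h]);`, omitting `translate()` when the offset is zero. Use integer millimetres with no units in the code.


// leg_h = 437 − 34 = 403
translate([378, 351, 403]) cube([1714, 368, 34]);
translate([378, 351, 0]) cube([50, 50, 403]);
translate([378, 669, 0]) cube([50, 50, 403]);
translate([2042, 351, 0]) cube([50, 50, 403]);
translate([2042, 669, 0]) cube([50, 50, 403]);


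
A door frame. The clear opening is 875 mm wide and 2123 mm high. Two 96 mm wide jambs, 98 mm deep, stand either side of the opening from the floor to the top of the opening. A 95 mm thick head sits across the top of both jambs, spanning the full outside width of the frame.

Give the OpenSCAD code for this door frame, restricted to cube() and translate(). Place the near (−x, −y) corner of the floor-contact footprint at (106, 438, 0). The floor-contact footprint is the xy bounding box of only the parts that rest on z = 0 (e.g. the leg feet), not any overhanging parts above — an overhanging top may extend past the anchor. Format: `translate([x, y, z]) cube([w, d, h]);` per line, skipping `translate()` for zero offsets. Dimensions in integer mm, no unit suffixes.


translate([106, 438, 0]) cube([96, 98, 2123]);
translate([1077, 438, 0]) cube([96, 98, 2123]);
translate([106, 438, 2123]) cube([1067, 98, 95]);


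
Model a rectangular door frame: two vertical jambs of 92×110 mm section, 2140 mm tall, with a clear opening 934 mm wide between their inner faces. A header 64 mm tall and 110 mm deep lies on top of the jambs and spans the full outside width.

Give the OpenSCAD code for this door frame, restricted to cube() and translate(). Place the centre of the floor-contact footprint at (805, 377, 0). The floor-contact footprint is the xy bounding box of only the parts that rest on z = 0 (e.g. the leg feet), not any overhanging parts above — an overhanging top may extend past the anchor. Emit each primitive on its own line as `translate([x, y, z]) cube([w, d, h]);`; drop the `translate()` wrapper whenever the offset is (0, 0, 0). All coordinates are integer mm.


translate([246, 322, 0]) cube([92, 110, 2140]);
translate([1272, 322, 0]) cube([92, 110, 2140]);
translate([246, 322, 2140]) cube([1118, 110, 64]);


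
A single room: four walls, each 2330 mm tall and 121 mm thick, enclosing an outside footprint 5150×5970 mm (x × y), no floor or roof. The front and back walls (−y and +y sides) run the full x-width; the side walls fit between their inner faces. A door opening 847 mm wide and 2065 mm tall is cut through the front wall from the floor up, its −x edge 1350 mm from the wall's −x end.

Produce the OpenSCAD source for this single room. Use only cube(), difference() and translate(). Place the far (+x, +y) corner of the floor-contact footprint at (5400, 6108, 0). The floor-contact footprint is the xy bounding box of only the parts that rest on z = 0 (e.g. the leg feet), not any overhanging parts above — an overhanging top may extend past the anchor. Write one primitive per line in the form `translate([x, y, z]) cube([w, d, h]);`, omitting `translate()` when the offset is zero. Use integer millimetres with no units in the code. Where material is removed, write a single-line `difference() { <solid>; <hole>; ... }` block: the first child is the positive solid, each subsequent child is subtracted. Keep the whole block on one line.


difference() { translate([250, 138, 0]) cube([5150, 121, 2330]); translate([1600, 138, 0]) cube([847, 121, 2065]); }
translate([250, 5987, 0]) cube([5150, 121, 2330]);
translate([250, 259, 0]) cube([121, 5728, 2330]);
translate([5279, 259, 0]) cube([121, 5728, 2330]);


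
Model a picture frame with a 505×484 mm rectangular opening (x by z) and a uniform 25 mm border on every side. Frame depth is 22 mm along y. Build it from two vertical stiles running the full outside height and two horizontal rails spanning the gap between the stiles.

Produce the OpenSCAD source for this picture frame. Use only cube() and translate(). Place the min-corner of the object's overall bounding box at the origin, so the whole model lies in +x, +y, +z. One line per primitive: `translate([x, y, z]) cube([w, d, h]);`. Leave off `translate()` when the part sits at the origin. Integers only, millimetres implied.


cube([25, 22, 534]);
translate([530, 0, 0]) cube([25, 22, 534]);
translate([25, 0, 0]) cube([505, 22, 25]);
translate([25, 0, 509]) cube([505, 22, 25]);


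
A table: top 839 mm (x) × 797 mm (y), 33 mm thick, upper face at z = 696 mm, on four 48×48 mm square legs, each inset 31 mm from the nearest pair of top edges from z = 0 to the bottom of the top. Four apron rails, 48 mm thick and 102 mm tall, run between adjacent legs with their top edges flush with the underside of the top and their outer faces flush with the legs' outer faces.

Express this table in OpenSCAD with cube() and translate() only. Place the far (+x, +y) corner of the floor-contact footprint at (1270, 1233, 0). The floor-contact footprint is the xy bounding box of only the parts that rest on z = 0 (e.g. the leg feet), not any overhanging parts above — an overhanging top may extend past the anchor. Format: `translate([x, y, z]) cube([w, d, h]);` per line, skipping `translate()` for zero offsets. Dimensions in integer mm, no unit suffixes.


// leg_h = 696 - 33 = 663
// apron z = 663 - 102 = 561
translate([462, 467, 663]) cube([839, 797, 33]);
translate([493, 498, 0]) cube([48, 48, 663]);
translate([1222, 498, 0]) cube([48, 48, 663]);
translate([493, 1185, 0]) cube([48, 48, 663]);
translate([1222, 1185, 0]) cube([48, 48, 663]);
translate([541, 498, 561]) cube([681, 48, 102]);
translate([541, 1185, 561]) cube([681, 48, 102]);
translate([493, 546, 561]) cube([48, 639, 102]);
translate([1222, 546, 561]) cube([48, 639, 102]);


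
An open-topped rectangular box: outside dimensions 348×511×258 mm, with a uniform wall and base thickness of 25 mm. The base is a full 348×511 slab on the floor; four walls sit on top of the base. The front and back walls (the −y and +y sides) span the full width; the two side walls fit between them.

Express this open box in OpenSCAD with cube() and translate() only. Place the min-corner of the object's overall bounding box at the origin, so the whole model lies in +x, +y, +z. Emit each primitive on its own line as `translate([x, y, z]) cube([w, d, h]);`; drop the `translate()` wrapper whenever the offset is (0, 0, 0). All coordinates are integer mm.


cube([348, 511, 25]);
translate([0, 0, 25]) cube([348, 25, 233]);
translate([0, 486, 25]) cube([348, 25, 233]);
translate([0, 25, 25]) cube([25, 461, 233]);
translate([323, 25, 25]) cube([25, 461, 233]);


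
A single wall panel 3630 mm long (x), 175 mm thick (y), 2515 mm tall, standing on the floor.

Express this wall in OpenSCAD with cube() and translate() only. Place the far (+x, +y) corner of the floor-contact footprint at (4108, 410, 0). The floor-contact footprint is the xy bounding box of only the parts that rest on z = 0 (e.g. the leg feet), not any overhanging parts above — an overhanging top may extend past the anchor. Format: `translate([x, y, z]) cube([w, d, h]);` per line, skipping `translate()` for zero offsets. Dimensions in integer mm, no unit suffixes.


translate([478, 235, 0]) cube([3630, 175, 2515]);


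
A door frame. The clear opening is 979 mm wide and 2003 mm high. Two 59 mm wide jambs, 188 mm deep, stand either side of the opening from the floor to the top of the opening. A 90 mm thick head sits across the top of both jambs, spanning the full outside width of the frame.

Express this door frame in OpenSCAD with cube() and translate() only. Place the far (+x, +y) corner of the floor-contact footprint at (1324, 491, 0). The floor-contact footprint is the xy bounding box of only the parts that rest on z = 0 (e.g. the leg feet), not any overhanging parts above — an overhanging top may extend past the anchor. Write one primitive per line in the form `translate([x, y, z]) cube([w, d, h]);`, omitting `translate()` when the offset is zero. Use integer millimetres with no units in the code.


translate([227, 303, 0]) cube([59, 188, 2003]);
translate([1265, 303, 0]) cube([59, 188, 2003]);
translate([227, 303, 2003]) cube([1097, 188, 90]);


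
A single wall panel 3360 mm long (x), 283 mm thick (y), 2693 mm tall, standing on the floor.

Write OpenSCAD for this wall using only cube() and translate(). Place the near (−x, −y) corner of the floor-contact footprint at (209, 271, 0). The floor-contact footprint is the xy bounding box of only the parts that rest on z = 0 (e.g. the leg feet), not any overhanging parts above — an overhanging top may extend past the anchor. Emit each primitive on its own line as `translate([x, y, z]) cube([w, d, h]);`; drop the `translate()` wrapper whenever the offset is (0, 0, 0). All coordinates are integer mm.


translate([209, 271, 0]) cube([3360, 283, 2693]);


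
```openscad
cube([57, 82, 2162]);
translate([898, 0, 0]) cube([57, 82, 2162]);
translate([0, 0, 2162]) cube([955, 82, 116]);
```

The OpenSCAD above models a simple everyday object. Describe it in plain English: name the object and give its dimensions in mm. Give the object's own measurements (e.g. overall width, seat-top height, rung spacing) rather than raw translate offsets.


A door frame. The clear opening is 841 mm wide and 2162 mm high. Two 57 mm wide jambs, 82 mm deep, stand either side of the opening from the floor to the top of the opening. A 116 mm thick head sits across the top of both jambs, spanning the full outside width of the frame.


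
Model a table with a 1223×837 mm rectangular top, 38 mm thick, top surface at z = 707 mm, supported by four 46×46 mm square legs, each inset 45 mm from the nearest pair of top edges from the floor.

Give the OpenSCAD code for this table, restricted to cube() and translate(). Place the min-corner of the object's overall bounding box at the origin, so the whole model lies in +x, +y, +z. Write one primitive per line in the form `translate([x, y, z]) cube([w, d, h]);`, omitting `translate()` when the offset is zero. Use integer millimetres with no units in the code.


// leg_h = 707 - 38 = 669
translate([0, 0, 669]) cube([1223, 837, 38]);
translate([45, 45, 0]) cube([46, 46, 669]);
translate([1132, 45, 0]) cube([46, 46, 669]);
translate([45, 746, 0]) cube([46, 46, 669]);
translate([1132, 746, 0]) cube([46, 46, 669]);


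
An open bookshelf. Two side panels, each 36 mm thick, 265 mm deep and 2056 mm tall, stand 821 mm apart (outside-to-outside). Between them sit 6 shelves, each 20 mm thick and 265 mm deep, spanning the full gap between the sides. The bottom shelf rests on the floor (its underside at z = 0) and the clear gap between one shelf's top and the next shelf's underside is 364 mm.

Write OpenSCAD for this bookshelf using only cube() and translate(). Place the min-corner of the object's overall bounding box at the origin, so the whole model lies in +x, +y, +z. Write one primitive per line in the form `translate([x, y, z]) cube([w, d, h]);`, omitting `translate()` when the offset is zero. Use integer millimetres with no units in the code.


cube([36, 265, 2056]);
translate([785, 0, 0]) cube([36, 265, 2056]);
translate([36, 0, 0]) cube([749, 265, 20]);
translate([36, 0, 384]) cube([749, 265, 20]);
translate([36, 0, 768]) cube([749, 265, 20]);
translate([36, 0, 1152]) cube([749, 265, 20]);
translate([36, 0, 1536]) cube([749, 265, 20]);
translate([36, 0, 1920]) cube([749, 265, 20]);


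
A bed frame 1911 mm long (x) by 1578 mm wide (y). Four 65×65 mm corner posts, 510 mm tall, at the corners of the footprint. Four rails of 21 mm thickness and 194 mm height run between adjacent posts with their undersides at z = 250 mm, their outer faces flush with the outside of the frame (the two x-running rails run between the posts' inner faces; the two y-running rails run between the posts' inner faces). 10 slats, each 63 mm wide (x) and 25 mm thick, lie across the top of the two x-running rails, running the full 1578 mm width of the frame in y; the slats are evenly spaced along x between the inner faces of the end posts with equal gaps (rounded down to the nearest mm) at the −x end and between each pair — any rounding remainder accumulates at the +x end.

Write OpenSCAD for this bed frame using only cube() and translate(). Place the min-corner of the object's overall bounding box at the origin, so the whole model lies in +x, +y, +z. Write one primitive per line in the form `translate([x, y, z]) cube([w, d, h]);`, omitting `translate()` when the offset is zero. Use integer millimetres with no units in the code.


cube([65, 65, 510]);
translate([0, 1513, 0]) cube([65, 65, 510]);
translate([1846, 0, 0]) cube([65, 65, 510]);
translate([1846, 1513, 0]) cube([65, 65, 510]);
translate([65, 0, 250]) cube([1781, 21, 194]);
translate([65, 1557, 250]) cube([1781, 21, 194]);
translate([0, 65, 250]) cube([21, 1448, 194]);
translate([1890, 65, 250]) cube([21, 1448, 194]);
translate([169, 0, 444]) cube([63, 1578, 25]);
translate([336, 0, 444]) cube([63, 1578, 25]);
translate([503, 0, 444]) cube([63, 1578, 25]);
translate([670, 0, 444]) cube([63, 1578, 25]);
translate([837, 0, 444]) cube([63, 1578, 25]);
translate([1004, 0, 444]) cube([63, 1578, 25]);
translate([1171, 0, 444]) cube([63, 1578, 25]);
translate([1338, 0, 444]) cube([63, 1578, 25]);
translate([1505, 0, 444]) cube([63, 1578, 25]);
translate([1672, 0, 444]) cube([63, 1578, 25]);


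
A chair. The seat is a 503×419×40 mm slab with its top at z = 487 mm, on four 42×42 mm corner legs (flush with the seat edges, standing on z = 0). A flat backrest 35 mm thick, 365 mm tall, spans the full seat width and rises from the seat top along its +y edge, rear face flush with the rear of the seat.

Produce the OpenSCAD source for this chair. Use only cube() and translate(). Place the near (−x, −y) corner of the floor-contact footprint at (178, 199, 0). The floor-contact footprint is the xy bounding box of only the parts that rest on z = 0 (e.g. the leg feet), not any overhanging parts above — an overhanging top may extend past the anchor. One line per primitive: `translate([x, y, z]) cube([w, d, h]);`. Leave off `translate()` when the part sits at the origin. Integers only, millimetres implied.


// leg_h = 487 - 40 = 447
translate([178, 199, 447]) cube([503, 419, 40]);
translate([178, 199, 0]) cube([42, 42, 447]);
translate([639, 199, 0]) cube([42, 42, 447]);
translate([178, 576, 0]) cube([42, 42, 447]);
translate([639, 576, 0]) cube([42, 42, 447]);
translate([178, 583, 487]) cube([503, 35, 365]);


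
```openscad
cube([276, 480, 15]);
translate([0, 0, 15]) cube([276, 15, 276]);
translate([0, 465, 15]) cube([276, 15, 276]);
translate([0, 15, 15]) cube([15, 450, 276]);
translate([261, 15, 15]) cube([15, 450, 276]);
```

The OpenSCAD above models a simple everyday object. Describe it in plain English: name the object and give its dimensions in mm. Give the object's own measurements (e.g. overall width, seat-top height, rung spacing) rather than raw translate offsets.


An open-topped rectangular box: outside dimensions 276×480×291 mm, with a uniform wall and base thickness of 15 mm. The base is a full 276×480 slab on the floor; four walls sit on top of the base. The front and back walls (the −y and +y sides) span the full width; the two side walls fit between them.


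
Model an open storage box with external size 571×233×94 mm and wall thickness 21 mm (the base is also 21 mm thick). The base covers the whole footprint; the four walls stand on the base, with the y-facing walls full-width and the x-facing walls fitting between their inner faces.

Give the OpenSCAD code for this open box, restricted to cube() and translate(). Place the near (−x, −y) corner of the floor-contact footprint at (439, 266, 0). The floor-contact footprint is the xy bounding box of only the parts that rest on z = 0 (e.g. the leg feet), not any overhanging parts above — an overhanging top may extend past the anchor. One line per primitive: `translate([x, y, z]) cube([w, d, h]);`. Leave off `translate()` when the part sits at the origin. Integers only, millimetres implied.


translate([439, 266, 0]) cube([571, 233, 21]);
translate([439, 266, 21]) cube([571, 21, 73]);
translate([439, 478, 21]) cube([571, 21, 73]);
translate([439, 287, 21]) cube([21, 191, 73]);
translate([989, 287, 21]) cube([21, 191, 73]);


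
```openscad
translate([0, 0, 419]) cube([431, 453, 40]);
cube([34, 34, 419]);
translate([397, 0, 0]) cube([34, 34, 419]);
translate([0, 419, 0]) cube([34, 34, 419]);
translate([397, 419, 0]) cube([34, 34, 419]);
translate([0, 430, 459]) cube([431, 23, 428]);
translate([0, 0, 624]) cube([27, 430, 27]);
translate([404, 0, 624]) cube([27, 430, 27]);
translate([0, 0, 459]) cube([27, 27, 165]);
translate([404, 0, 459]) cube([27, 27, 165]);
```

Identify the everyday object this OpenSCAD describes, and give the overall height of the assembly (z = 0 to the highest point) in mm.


A chair. The overall height is 887 mm.

A slab on four corner posts with a tall panel at the back — a chair. The seat slab sits at z = 419 with thickness 40, and the 428 mm backrest starts at the seat top, so the overall height is 419 + 40 + 428 = 887 mm.


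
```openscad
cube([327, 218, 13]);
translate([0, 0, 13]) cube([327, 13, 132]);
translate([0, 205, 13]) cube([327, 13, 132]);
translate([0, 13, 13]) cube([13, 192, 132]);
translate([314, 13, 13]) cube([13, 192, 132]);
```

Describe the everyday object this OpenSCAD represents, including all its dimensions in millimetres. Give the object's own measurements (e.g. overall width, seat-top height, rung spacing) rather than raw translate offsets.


An open-topped rectangular box: outside dimensions 327×218×145 mm, with a uniform wall and base thickness of 13 mm. The base is a full 327×218 slab on the floor; four walls sit on top of the base. The front and back walls (the −y and +y sides) span the full width; the two side walls fit between them.


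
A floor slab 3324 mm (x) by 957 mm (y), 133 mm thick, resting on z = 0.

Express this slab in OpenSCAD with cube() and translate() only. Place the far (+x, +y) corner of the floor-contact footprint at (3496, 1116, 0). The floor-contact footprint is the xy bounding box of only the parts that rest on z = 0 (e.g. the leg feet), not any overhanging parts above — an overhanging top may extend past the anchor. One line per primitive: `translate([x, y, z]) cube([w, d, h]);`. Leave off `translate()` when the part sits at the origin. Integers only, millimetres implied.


translate([172, 159, 0]) cube([3324, 957, 133]);


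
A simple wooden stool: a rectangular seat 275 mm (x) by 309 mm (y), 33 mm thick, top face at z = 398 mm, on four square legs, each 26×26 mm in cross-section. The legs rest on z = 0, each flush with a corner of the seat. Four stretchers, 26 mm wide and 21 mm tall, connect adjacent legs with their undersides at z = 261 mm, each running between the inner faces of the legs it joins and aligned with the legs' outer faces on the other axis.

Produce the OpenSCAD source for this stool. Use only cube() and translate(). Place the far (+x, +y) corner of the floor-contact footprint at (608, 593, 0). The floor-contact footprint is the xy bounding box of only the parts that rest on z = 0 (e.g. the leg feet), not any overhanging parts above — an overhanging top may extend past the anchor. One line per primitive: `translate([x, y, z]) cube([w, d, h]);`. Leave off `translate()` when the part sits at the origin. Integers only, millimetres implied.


// leg_h = 398 - 33 = 365
// stretcher span = 275 - 2*26 = 223
translate([333, 284, 365]) cube([275, 309, 33]);
translate([333, 284, 0]) cube([26, 26, 365]);
translate([582, 284, 0]) cube([26, 26, 365]);
translate([333, 567, 0]) cube([26, 26, 365]);
translate([582, 567, 0]) cube([26, 26, 365]);
translate([359, 284, 261]) cube([223, 26, 21]);
translate([359, 567, 261]) cube([223, 26, 21]);
translate([333, 310, 261]) cube([26, 257, 21]);
translate([582, 310, 261]) cube([26, 257, 21]);
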